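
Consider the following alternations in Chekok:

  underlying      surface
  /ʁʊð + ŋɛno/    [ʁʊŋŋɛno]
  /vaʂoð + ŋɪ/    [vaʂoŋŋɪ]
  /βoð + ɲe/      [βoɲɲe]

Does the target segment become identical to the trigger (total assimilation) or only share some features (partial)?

total assimilation

Underlying /ð/ is realised as [ŋ] next to /ŋ/; /ŋ/ itself does not change.
The output [ŋ] is identical to the trigger /ŋ/ — every feature (place, manner, voicing) has been copied — so this is total assimilation.
The remaining alternation confirms this: /ð/ → [ɲ] before /ɲ/ — in each case the output is a copy of the following consonant.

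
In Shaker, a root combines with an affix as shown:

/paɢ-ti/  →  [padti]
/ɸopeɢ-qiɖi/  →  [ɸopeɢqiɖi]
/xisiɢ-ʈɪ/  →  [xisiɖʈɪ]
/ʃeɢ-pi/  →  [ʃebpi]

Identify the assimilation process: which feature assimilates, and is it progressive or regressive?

The segment that alternates is /ɢ/, which surfaces as [d] when adjacent to /t/.
/ɢ/ is uvular while /t/ is alveolar; the output [d] is alveolar, matching the trigger — so the feature that spreads is place.
Manner and voice are unchanged, so the assimilation is partial, not total.
The same holds elsewhere in the data: /ɢ/ → [ɖ] before /ʈ/ (uvular → retroflex, matching retroflex); /ɢ/ → [b] before /p/ (uvular → bilabial, matching bilabial) — only place changes, and always toward the following segment.
No alternation appears in [ɸopeɢqiɖi]: there the adjacent consonants already agree in place (/ɢ/ and /q/ are both uvular), so this form is consistent with the same rule.
Since the segment that changes precedes the conditioning segment, the assimilation is regressive.

regressive place assimilation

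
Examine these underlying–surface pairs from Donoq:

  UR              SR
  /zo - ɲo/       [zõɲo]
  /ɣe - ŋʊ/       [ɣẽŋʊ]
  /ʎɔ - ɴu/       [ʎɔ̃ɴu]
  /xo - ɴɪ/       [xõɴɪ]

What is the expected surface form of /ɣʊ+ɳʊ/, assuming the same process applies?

The data show regressive nasality assimilation (vowel nasalisation): /o/ → [õ] before /ɲ/; /e/ → [ẽ] before /ŋ/; /ɔ/ → [ɔ̃] before /ɴ/; /o/ → [õ] before /ɴ/ — a vowel is nasalised by an immediately following nasal consonant.
/ʊ/ sits next to the nasal /ɳ/ and is therefore nasalised to [ʊ̃].

[ɣʊ̃ɳʊ]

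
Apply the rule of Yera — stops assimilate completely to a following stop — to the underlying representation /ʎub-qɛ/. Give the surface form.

/b/ is the segment targeted by the rule; it sits immediately before /q/, so it assimilates completely and surfaces as [q].

[ʎuqqɛ]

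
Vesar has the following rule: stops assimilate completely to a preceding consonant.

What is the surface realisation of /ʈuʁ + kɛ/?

[ʈuʁʁɛ]

/k/ is the segment targeted by the rule; it sits immediately after /ʁ/, so it assimilates completely and surfaces as [ʁ].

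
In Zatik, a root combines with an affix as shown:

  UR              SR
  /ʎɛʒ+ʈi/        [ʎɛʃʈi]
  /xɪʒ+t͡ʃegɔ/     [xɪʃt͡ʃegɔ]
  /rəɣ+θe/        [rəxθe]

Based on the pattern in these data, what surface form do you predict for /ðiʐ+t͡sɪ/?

[ðiʂt͡sɪ]

The data show regressive voicing assimilation: /ʒ/ → [ʃ] before /ʈ/; /ʒ/ → [ʃ] before /t͡ʃ/; /ɣ/ → [x] before /θ/. In each pair only voicing changes, matching the following consonant, while place and manner stay constant.
The rule targets /ʐ/ (voiced retroflex fricative), which sits before the trigger /t͡s/ (voiceless).
Changing only its voicing to voiceless gives [ʂ] — the voiceless retroflex fricative.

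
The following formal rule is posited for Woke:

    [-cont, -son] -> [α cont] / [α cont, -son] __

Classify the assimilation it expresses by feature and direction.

The rule copies [cont] (continuancy) from the environment onto the target stops; since [±cont] encodes the stop/fricative manner contrast, the assimilating dimension is manner.
The conditioning segment sits to the left of the focus bar, meaning the trigger precedes the segment that changes — progressive assimilation.

progressive manner assimilation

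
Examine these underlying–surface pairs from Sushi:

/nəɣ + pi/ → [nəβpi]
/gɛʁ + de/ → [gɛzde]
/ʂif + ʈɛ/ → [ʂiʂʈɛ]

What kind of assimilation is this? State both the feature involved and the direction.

regressive place assimilation

Comparing underlying and surface forms, /ɣ/ → [β] is the alternation; the neighbouring /p/ is constant.
The change velar → bilabial matches the place of the following /p/, identifying this as place assimilation.
Manner and voice are unchanged, so the assimilation is partial, not total.
The other alternating forms pattern the same way: /ʁ/ → [z] before /d/ (uvular → alveolar, matching alveolar); /f/ → [ʂ] before /ʈ/ (labiodental → retroflex, matching retroflex) — only place changes, and always toward the following segment.
Since the segment that changes precedes the conditioning segment, the assimilation is regressive.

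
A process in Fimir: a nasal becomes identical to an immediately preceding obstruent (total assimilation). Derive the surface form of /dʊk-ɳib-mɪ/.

/ɳ/ is the segment targeted by the rule; it sits immediately after /k/, so it assimilates completely and surfaces as [k].
At the second juncture, /m/ likewise becomes [b] adjacent to /b/.

[dʊkkibbɪ]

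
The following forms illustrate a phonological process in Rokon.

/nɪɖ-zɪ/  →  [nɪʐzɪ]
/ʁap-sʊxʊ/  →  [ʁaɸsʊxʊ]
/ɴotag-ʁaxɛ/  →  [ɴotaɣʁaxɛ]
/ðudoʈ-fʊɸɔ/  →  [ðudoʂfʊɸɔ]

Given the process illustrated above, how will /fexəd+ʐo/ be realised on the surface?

[fexəzʐo]

The data show regressive manner assimilation: /ɖ/ → [ʐ] before /z/; /p/ → [ɸ] before /s/; /g/ → [ɣ] before /ʁ/; /ʈ/ → [ʂ] before /f/. In each pair only manner changes, matching the following consonant, while place and voice stay constant.
/d/ is a voiced alveolar stop. The following trigger /ʐ/ is a fricative, so /d/ must become a fricative as well.
A voiced alveolar fricative is [z], so the surface segment is [z].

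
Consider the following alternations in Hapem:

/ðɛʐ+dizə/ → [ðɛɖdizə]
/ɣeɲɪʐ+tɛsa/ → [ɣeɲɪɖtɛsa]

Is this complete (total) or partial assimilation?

partial assimilation

The segment that alternates is /ʐ/, which surfaces as [ɖ] when adjacent to /d/.
The change fricative → stop matches the manner of the following /d/, identifying this as manner assimilation.
Place and voice are unchanged, so the assimilation is partial, not total.
The other alternating form patterns the same way: /ʐ/ → [ɖ] before /t/ (fricative → stop, matching a stop) — only manner changes, and always toward the following segment.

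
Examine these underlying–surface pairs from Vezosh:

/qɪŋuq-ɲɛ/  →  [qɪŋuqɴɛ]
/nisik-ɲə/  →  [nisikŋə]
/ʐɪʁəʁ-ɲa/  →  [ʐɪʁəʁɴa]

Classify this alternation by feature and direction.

Underlying /ɲ/ is realised as [ɴ] next to /q/; /q/ itself does not change.
/ɲ/ is palatal while /q/ is uvular; the output [ɴ] is uvular, matching the trigger — so the feature that spreads is place.
Manner and voice are unchanged, so the assimilation is partial, not total.
The same holds elsewhere in the data: /ɲ/ → [ŋ] after /k/ (palatal → velar, matching velar); /ɲ/ → [ɴ] after /ʁ/ (palatal → uvular, matching uvular) — only place changes, and always toward the preceding segment.
Since the segment that changes follows the conditioning segment, the assimilation is progressive.

progressive place assimilation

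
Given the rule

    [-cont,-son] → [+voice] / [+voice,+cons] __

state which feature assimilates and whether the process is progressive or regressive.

The target ([-cont,-son], stops) acquires [+voice] next to a voiced consonant ([+voice,+cons]) — it takes on the voicing of its neighbour, so the feature that spreads is voicing.
Since the environment is written before the underscore, the trigger precedes the target; the direction is progressive.

progressive voicing assimilation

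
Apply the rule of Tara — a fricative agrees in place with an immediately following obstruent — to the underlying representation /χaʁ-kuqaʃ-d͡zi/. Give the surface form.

/ʁ/ is a voiced uvular fricative. The following trigger /k/ is velar, so /ʁ/ must become velar as well.
Changing only its place to velar gives [ɣ] — the voiced velar fricative.
At the second juncture, /ʃ/ likewise becomes [s] adjacent to /d͡z/.

[χaɣkuqasd͡zi]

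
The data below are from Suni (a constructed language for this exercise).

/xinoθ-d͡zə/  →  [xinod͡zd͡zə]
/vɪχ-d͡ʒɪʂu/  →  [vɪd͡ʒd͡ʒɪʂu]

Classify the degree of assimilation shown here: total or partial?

total assimilation

Underlying /θ/ is realised as [d͡z] next to /d͡z/; /d͡z/ itself does not change.
The output [d͡z] is identical to the trigger /d͡z/ — every feature (place, manner, voicing) has been copied — so this is total assimilation.
The other form behaves the same way: /χ/ → [d͡ʒ] before /d͡ʒ/ — in each case the output is a copy of the following consonant.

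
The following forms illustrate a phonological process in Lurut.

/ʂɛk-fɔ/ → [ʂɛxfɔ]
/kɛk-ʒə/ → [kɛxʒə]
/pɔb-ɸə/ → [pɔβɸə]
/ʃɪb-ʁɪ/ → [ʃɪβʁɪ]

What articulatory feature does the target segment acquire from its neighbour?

Underlying /k/ is realised as [x] next to /f/; /f/ itself does not change.
The change stop → fricative matches the manner of the following /f/, identifying this as manner assimilation.
The same holds elsewhere in the data: /k/ → [x] before /ʒ/ (stop → fricative, matching a fricative); /b/ → [β] before /ɸ/ (stop → fricative, matching a fricative); /b/ → [β] before /ʁ/ (stop → fricative, matching a fricative) — only manner changes, and always toward the following segment.

manner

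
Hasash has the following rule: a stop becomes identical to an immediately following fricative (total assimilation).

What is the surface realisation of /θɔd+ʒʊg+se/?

/d/ is the segment targeted by the rule; it sits immediately before /ʒ/, so it assimilates completely and surfaces as [ʒ].
At the second juncture, /g/ likewise becomes [s] adjacent to /s/.

[θɔʒʒʊsse]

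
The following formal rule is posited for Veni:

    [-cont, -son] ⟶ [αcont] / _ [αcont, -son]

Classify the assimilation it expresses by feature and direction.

regressive manner assimilation

The rule copies [cont] (continuancy) from the environment onto the target stops; since [±cont] encodes the stop/fricative manner contrast, the assimilating dimension is manner.
The conditioning segment sits to the right of the focus bar, meaning the trigger follows the segment that changes — regressive assimilation.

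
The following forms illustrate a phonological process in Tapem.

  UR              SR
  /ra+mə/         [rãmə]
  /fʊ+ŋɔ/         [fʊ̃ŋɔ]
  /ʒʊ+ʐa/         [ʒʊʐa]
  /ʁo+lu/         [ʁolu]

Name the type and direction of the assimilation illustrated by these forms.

The vowel /a/ surfaces as nasalised [ã] next to the following nasal /m/ — it has acquired the [+nasal] feature of its neighbour.
Likewise in the remaining data: /ʊ/ → [ʊ̃] before /ŋ/ — each time a vowel is nasalised next to a following nasal.
No change occurs in [ʒʊʐa], [ʁolu] because the vowel at the boundary is adjacent to an oral consonant, not a nasal (/ʊ/ next to /ʐ/; /o/ next to /l/).
Because the conditioning nasal is to the right of the vowel that changes, the process is regressive (anticipatory).

regressive nasality assimilation (vowel nasalisation)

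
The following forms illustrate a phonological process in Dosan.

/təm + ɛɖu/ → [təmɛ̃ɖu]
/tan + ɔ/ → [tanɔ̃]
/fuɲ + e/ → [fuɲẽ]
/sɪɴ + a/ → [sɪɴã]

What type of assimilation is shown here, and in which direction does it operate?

The vowel /ɛ/ surfaces as nasalised [ɛ̃] next to the preceding nasal /m/ — it has acquired the [+nasal] feature of its neighbour.
Likewise in the remaining data: /ɔ/ → [ɔ̃] after /n/; /e/ → [ẽ] after /ɲ/; /a/ → [ã] after /ɴ/ — each time a vowel is nasalised next to a preceding nasal.
Because the conditioning nasal is to the left of the vowel that changes, the process is progressive (perseverative).

progressive nasality assimilation (vowel nasalisation)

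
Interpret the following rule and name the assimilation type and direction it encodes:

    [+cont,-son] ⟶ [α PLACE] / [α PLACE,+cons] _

The rule copies the place features (abbreviated [PLACE]) from the environment onto the target, so the assimilating feature is place.
Since the environment is written before the underscore, the trigger precedes the target; the direction is progressive.

progressive place assimilation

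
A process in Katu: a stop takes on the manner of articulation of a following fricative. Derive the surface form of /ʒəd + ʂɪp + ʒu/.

[ʒəzʂɪɸʒu]

/d/ is a voiced alveolar stop. The following trigger /ʂ/ is a fricative, so /d/ must become a fricative as well.
The voiced alveolar fricative is [z], so /d/ → [z].
At the second juncture, /p/ likewise becomes [ɸ] adjacent to /ʒ/.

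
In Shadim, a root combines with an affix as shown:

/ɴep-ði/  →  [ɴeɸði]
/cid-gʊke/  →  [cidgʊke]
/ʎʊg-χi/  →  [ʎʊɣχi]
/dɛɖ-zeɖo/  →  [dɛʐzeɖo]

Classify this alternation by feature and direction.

regressive manner assimilation

Comparing underlying and surface forms, /p/ → [ɸ] is the alternation; the neighbouring /ð/ is constant.
The change stop → fricative matches the manner of the following /ð/, identifying this as manner assimilation.
Place and voice are unchanged, so the assimilation is partial, not total.
The other alternating forms pattern the same way: /g/ → [ɣ] before /χ/ (stop → fricative, matching a fricative); /ɖ/ → [ʐ] before /z/ (stop → fricative, matching a fricative) — only manner changes, and always toward the following segment.
No alternation appears in [cidgʊke]: there the adjacent consonants already agree in manner (/d/ and /g/ are both stops), so this form is consistent with the same rule.
The trigger is the following segment, so the direction is regressive (anticipatory).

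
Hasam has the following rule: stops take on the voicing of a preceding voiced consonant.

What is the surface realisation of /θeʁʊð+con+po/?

/c/ is a voiceless palatal stop. The preceding trigger /ð/ is voiced, so /c/ must become voiced as well.
The voiced palatal stop is [ɟ], so /c/ → [ɟ].
At the second juncture, /p/ likewise becomes [b] adjacent to /n/.

[θeʁʊðɟonbo]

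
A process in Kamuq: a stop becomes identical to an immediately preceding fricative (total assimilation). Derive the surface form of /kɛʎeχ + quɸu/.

[kɛʎeχχuɸu]

/q/ is the segment targeted by the rule; it sits immediately after /χ/, so it assimilates completely and surfaces as [χ].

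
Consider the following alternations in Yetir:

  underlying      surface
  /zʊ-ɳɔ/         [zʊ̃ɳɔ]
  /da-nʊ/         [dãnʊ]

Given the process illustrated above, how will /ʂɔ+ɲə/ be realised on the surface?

[ʂɔ̃ɲə]

The data show regressive nasality assimilation (vowel nasalisation): /ʊ/ → [ʊ̃] before /ɳ/; /a/ → [ã] before /n/ — a vowel is nasalised by an immediately following nasal consonant.
/ɔ/ sits next to the nasal /ɲ/ and is therefore nasalised to [ɔ̃].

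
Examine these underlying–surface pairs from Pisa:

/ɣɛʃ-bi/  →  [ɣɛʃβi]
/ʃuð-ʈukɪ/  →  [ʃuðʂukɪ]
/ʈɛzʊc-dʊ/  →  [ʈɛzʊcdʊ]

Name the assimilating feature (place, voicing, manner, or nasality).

manner

Comparing underlying and surface forms, /b/ → [β] is the alternation; the neighbouring /ʃ/ is constant.
/b/ is a stop while /ʃ/ is a fricative; the output [β] is a fricative, matching the trigger — so the feature that spreads is manner.
The other alternating form patterns the same way: /ʈ/ → [ʂ] after /ð/ (stop → fricative, matching a fricative) — only manner changes, and always toward the preceding segment.
Nothing changes in [ʈɛzʊcdʊ]: there the adjacent consonants already agree in manner (/d/ and /c/ are both stops), so this form is consistent with the same rule.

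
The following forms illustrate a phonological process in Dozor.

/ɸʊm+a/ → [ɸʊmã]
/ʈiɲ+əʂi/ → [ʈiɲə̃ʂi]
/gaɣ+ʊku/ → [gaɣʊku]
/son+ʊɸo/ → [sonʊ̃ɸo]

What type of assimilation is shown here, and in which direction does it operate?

The vowel /a/ surfaces as nasalised [ã] next to the preceding nasal /m/ — it has acquired the [+nasal] feature of its neighbour.
Likewise in the remaining data: /ə/ → [ə̃] after /ɲ/; /ʊ/ → [ʊ̃] after /n/ — each time a vowel is nasalised next to a preceding nasal.
No change occurs in [gaɣʊku] because the vowel at the boundary is adjacent to an oral consonant, not a nasal (/ʊ/ next to /ɣ/).
Because the conditioning nasal is to the left of the vowel that changes, the process is progressive (perseverative).

progressive nasality assimilation (vowel nasalisation)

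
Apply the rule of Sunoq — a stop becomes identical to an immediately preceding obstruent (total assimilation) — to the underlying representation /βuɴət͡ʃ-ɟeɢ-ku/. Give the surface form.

/ɟ/ is the segment targeted by the rule; it sits immediately after /t͡ʃ/, so it assimilates completely and surfaces as [t͡ʃ].
At the second juncture, /k/ likewise becomes [ɢ] adjacent to /ɢ/.

[βuɴət͡ʃt͡ʃeɢɢu]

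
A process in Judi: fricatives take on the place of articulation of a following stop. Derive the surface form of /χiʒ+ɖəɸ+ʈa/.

The rule targets /ʒ/ (voiced postalveolar fricative), which sits before the trigger /ɖ/ (retroflex).
Changing only its place to retroflex gives [ʐ] — the voiced retroflex fricative.
The same rule applies at the second boundary: /ɸ/ → [ʂ] next to /ʈ/.

[χiʐɖəʂʈa]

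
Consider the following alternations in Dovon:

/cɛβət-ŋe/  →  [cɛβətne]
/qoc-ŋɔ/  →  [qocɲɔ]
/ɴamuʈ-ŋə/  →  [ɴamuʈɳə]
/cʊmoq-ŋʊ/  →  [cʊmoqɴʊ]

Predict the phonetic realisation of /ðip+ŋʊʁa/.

The data show progressive place assimilation: /ŋ/ → [n] after /t/; /ŋ/ → [ɲ] after /c/; /ŋ/ → [ɳ] after /ʈ/; /ŋ/ → [ɴ] after /q/. In each pair only place changes, matching the preceding consonant, while manner and voice stay constant.
/ŋ/ is a voiced velar nasal. The preceding trigger /p/ is bilabial, so /ŋ/ must become bilabial as well.
Changing only its place to bilabial gives [m] — the voiced bilabial nasal.

[ðipmʊʁa]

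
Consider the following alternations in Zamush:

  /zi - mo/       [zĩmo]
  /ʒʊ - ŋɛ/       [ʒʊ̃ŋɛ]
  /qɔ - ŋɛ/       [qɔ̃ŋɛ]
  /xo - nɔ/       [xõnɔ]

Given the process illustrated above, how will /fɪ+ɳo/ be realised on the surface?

The data show regressive nasality assimilation (vowel nasalisation): /i/ → [ĩ] before /m/; /ʊ/ → [ʊ̃] before /ŋ/; /ɔ/ → [ɔ̃] before /ŋ/; /o/ → [õ] before /n/ — a vowel is nasalised by an immediately following nasal consonant.
The vowel /ɪ/ is adjacent to the following nasal /ɳ/, so it acquires [+nasal] and surfaces as [ɪ̃].

[fɪ̃ɳo]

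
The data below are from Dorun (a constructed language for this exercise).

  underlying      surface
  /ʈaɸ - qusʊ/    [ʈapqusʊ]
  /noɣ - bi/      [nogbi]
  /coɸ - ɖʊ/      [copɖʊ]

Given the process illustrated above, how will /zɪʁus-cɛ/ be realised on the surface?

[zɪʁutcɛ]

The data show regressive manner assimilation: /ɸ/ → [p] before /q/; /ɣ/ → [g] before /b/; /ɸ/ → [p] before /ɖ/. In each pair only manner changes, matching the following consonant, while place and voice stay constant.
The rule targets /s/ (voiceless alveolar fricative), which sits before the trigger /c/ (stop).
The voiceless alveolar stop is [t], so /s/ → [t].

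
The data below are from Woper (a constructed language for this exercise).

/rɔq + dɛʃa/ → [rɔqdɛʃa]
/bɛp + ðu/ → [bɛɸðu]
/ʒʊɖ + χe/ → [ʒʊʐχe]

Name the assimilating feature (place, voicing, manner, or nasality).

manner

Comparing underlying and surface forms, /p/ → [ɸ] is the alternation; the neighbouring /ð/ is constant.
The change stop → fricative matches the manner of the following /ð/, identifying this as manner assimilation.
The other alternating form patterns the same way: /ɖ/ → [ʐ] before /χ/ (stop → fricative, matching a fricative) — only manner changes, and always toward the following segment.
No alternation appears in [rɔqdɛʃa]: there the adjacent consonants already agree in manner (/q/ and /d/ are both stops), so this form is consistent with the same rule.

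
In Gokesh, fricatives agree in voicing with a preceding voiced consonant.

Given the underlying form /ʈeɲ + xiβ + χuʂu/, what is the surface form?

[ʈeɲɣiβʁuʂu]

/x/ is a voiceless velar fricative. The preceding trigger /ɲ/ is voiced, so /x/ must become voiced as well.
Changing only its voicing to voiced gives [ɣ] — the voiced velar fricative.
The same rule applies at the second boundary: /χ/ → [ʁ] next to /β/.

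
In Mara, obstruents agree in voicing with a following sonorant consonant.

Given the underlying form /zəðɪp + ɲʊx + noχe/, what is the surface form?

/p/ is a voiceless bilabial stop. The following trigger /ɲ/ is voiced, so /p/ must become voiced as well.
Changing only its voicing to voiced gives [b] — the voiced bilabial stop.
The same rule applies at the second boundary: /x/ → [ɣ] next to /n/.

[zəðɪbɲʊɣnoχe]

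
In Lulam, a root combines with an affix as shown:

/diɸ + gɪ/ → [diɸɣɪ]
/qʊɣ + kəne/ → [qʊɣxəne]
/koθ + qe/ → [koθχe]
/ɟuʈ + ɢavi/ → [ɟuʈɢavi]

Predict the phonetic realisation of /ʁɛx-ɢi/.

[ʁɛxʁi]

The data show progressive manner assimilation: /g/ → [ɣ] after /ɸ/; /k/ → [x] after /ɣ/; /q/ → [χ] after /θ/. In each pair only manner changes, matching the preceding consonant, while place and voice stay constant.
No alternation appears in [ɟuʈɢavi]: there the adjacent consonants already agree in manner (/ɢ/ and /ʈ/ are both stops), so this form is consistent with the same rule.
/ɢ/ is a voiced uvular stop. The preceding trigger /x/ is a fricative, so /ɢ/ must become a fricative as well.
A voiced uvular fricative is [ʁ], so the surface segment is [ʁ].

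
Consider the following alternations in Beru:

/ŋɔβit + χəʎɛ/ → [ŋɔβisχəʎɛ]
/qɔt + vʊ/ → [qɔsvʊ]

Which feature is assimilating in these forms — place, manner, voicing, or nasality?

manner

The segment that alternates is /t/, which surfaces as [s] when adjacent to /χ/.
The change stop → fricative matches the manner of the following /χ/, identifying this as manner assimilation.
The same holds elsewhere in the data: /t/ → [s] before /v/ (stop → fricative, matching a fricative) — only manner changes, and always toward the following segment.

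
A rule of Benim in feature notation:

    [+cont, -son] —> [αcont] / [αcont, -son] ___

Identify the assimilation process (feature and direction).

progressive manner assimilation

The rule copies [cont] (continuancy) from the environment onto the target fricatives; since [±cont] encodes the stop/fricative manner contrast, the assimilating dimension is manner.
The conditioning segment sits to the left of the focus bar, meaning the trigger precedes the segment that changes — progressive assimilation.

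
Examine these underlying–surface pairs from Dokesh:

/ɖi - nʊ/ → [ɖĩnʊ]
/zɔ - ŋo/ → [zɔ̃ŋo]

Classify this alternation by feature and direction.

regressive nasality assimilation (vowel nasalisation)

The vowel /i/ surfaces as nasalised [ĩ] next to the following nasal /n/ — it has acquired the [+nasal] feature of its neighbour.
The other form shows the same pattern: /ɔ/ → [ɔ̃] before /ŋ/ — each time a vowel is nasalised next to a following nasal.
Because the conditioning nasal is to the right of the vowel that changes, the process is regressive (anticipatory).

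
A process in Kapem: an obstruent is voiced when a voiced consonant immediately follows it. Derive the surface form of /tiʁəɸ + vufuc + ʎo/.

[tiʁəβvufuɟʎo]

The rule targets /ɸ/ (voiceless bilabial fricative), which sits before the trigger /v/ (voiced).
A voiced bilabial fricative is [β], so the surface segment is [β].
At the second juncture, /c/ likewise becomes [ɟ] adjacent to /ʎ/.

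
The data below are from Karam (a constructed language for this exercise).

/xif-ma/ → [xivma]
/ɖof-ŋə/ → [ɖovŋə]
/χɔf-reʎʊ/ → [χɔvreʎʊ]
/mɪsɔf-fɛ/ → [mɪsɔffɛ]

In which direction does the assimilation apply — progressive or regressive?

regressive

The segment that alternates is /f/, which surfaces as [v] when adjacent to /m/.
/f/ is voiceless while /m/ is voiced; the output [v] is voiced, matching the trigger — so the feature that spreads is voicing.
Checking the remaining alternations: /f/ → [v] before /ŋ/ (voiceless → voiced, matching voiced); /f/ → [v] before /r/ (voiceless → voiced, matching voiced) — only voicing changes, and always toward the following segment.
Nothing changes in [mɪsɔffɛ]: there the adjacent consonants already agree in voicing (/f/ and /f/ are both voiceless), so this form is consistent with the same rule.
Since the segment that changes precedes the conditioning segment, the assimilation is regressive.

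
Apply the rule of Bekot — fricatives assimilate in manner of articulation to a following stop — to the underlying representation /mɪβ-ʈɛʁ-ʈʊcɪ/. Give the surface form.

/β/ is a voiced bilabial fricative. The following trigger /ʈ/ is a stop, so /β/ must become a stop as well.
Changing only its manner to stop gives [b] — the voiced bilabial stop.
The same rule applies at the second boundary: /ʁ/ → [ɢ] next to /ʈ/.

[mɪbʈɛɢʈʊcɪ]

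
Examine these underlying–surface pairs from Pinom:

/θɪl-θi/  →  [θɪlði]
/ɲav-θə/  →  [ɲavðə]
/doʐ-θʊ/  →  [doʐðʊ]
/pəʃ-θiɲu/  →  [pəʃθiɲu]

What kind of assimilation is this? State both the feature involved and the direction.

progressive voicing assimilation

Comparing underlying and surface forms, /θ/ → [ð] is the alternation; the neighbouring /l/ is constant.
/θ/ is voiceless while /l/ is voiced; the output [ð] is voiced, matching the trigger — so the feature that spreads is voicing.
Place and manner are unchanged, so the assimilation is partial, not total.
Checking the remaining alternations: /θ/ → [ð] after /v/ (voiceless → voiced, matching voiced); /θ/ → [ð] after /ʐ/ (voiceless → voiced, matching voiced) — only voicing changes, and always toward the preceding segment.
No alternation appears in [pəʃθiɲu]: there the adjacent consonants already agree in voicing (/θ/ and /ʃ/ are both voiceless), so this form is consistent with the same rule.
Since the segment that changes follows the conditioning segment, the assimilation is progressive.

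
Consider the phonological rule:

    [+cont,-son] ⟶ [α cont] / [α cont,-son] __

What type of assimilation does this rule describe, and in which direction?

The rule copies [cont] (continuancy) from the environment onto the target fricatives; since [±cont] encodes the stop/fricative manner contrast, the assimilating dimension is manner.
Since the environment is written before the underscore, the trigger precedes the target; the direction is progressive.

progressive manner assimilation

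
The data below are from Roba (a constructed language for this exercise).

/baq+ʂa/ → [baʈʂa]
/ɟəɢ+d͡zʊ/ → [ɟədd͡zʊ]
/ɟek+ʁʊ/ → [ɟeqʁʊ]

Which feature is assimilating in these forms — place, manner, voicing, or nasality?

place

The segment that alternates is /q/, which surfaces as [ʈ] when adjacent to /ʂ/.
/q/ is uvular while /ʂ/ is retroflex; the output [ʈ] is retroflex, matching the trigger — so the feature that spreads is place.
Checking the remaining alternations: /ɢ/ → [d] before /d͡z/ (uvular → alveolar, matching alveolar); /k/ → [q] before /ʁ/ (velar → uvular, matching uvular) — only place changes, and always toward the following segment.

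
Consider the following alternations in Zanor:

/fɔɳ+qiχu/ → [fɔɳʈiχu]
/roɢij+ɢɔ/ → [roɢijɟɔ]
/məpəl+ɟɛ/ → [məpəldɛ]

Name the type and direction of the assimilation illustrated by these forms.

The segment that alternates is /q/, which surfaces as [ʈ] when adjacent to /ɳ/.
/q/ is uvular while /ɳ/ is retroflex; the output [ʈ] is retroflex, matching the trigger — so the feature that spreads is place.
Manner and voice are unchanged, so the assimilation is partial, not total.
Checking the remaining alternations: /ɢ/ → [ɟ] after /j/ (uvular → palatal, matching palatal); /ɟ/ → [d] after /l/ (palatal → alveolar, matching alveolar) — only place changes, and always toward the preceding segment.
Since the segment that changes follows the conditioning segment, the assimilation is progressive.

progressive place assimilation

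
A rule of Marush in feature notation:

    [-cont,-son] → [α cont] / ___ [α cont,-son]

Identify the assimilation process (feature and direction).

The shared variable α links the value of [cont] on the target to that of the neighbouring obstruent. [cont] distinguishes stops from fricatives — a manner-of-articulation feature — so this is manner assimilation.
The conditioning segment sits to the right of the focus bar, meaning the trigger follows the segment that changes — regressive assimilation.

regressive manner assimilation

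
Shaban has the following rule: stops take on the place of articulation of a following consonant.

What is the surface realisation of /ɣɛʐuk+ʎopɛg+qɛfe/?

[ɣɛʐucʎopɛɢqɛfe]

/k/ is a voiceless velar stop. The following trigger /ʎ/ is palatal, so /k/ must become palatal as well.
A voiceless palatal stop is [c], so the surface segment is [c].
The same rule applies at the second boundary: /g/ → [ɢ] next to /q/.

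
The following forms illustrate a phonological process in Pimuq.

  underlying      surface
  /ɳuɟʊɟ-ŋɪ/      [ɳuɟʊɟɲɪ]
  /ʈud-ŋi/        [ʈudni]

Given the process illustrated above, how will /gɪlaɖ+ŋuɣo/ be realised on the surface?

The data show progressive place assimilation: /ŋ/ → [ɲ] after /ɟ/; /ŋ/ → [n] after /d/. In each pair only place changes, matching the preceding consonant, while manner and voice stay constant.
The rule targets /ŋ/ (voiced velar nasal), which sits after the trigger /ɖ/ (retroflex).
Changing only its place to retroflex gives [ɳ] — the voiced retroflex nasal.

[gɪlaɖɳuɣo]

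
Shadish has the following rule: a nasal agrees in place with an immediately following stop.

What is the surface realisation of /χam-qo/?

The rule targets /m/ (voiced bilabial nasal), which sits before the trigger /q/ (uvular).
The voiced uvular nasal is [ɴ], so /m/ → [ɴ].

[χaɴqo]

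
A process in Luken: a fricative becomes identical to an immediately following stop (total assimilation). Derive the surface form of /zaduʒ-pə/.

/ʒ/ is the segment targeted by the rule; it sits immediately before /p/, so it assimilates completely and surfaces as [p].

[zaduppə]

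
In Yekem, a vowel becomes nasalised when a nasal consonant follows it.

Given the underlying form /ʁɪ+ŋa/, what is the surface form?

/ɪ/ sits next to the nasal /ŋ/ and is therefore nasalised to [ɪ̃].

[ʁɪ̃ŋa]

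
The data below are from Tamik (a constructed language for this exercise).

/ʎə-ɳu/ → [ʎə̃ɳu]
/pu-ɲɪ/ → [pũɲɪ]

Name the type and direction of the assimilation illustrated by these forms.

regressive nasality assimilation (vowel nasalisation)

The vowel /ə/ surfaces as nasalised [ə̃] next to the following nasal /ɳ/ — it has acquired the [+nasal] feature of its neighbour.
The other form shows the same pattern: /u/ → [ũ] before /ɲ/ — each time a vowel is nasalised next to a following nasal.
Because the conditioning nasal is to the right of the vowel that changes, the process is regressive (anticipatory).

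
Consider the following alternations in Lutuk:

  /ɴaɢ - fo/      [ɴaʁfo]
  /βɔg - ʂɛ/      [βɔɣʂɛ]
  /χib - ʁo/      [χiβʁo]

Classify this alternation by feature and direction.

regressive manner assimilation

The segment that alternates is /ɢ/, which surfaces as [ʁ] when adjacent to /f/.
The change stop → fricative matches the manner of the following /f/, identifying this as manner assimilation.
Place and voice are unchanged, so the assimilation is partial, not total.
Checking the remaining alternations: /g/ → [ɣ] before /ʂ/ (stop → fricative, matching a fricative); /b/ → [β] before /ʁ/ (stop → fricative, matching a fricative) — only manner changes, and always toward the following segment.
Since the segment that changes precedes the conditioning segment, the assimilation is regressive.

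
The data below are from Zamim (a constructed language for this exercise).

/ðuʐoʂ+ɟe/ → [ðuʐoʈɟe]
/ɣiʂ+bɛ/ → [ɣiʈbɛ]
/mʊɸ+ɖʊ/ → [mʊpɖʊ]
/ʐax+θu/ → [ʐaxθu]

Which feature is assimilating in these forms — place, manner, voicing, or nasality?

manner

Underlying /ʂ/ is realised as [ʈ] next to /ɟ/; /ɟ/ itself does not change.
/ʂ/ is a fricative while /ɟ/ is a stop; the output [ʈ] is a stop, matching the trigger — so the feature that spreads is manner.
The same holds elsewhere in the data: /ʂ/ → [ʈ] before /b/ (fricative → stop, matching a stop); /ɸ/ → [p] before /ɖ/ (fricative → stop, matching a stop) — only manner changes, and always toward the following segment.
No alternation appears in [ʐaxθu]: there the adjacent consonants already agree in manner (/x/ and /θ/ are both fricatives), so this form is consistent with the same rule.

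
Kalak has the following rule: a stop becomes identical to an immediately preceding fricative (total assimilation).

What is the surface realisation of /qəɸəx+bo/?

[qəɸəxxo]

/b/ is the segment targeted by the rule; it sits immediately after /x/, so it assimilates completely and surfaces as [x].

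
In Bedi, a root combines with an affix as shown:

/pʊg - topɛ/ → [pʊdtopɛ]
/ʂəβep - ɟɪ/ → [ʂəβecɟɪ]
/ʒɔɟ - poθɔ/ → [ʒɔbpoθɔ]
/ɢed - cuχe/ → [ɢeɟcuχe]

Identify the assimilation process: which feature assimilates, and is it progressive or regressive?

The segment that alternates is /g/, which surfaces as [d] when adjacent to /t/.
The change velar → alveolar matches the place of the following /t/, identifying this as place assimilation.
Manner and voice are unchanged, so the assimilation is partial, not total.
The same holds elsewhere in the data: /p/ → [c] before /ɟ/ (bilabial → palatal, matching palatal); /ɟ/ → [b] before /p/ (palatal → bilabial, matching bilabial); /d/ → [ɟ] before /c/ (alveolar → palatal, matching palatal) — only place changes, and always toward the following segment.
Since the segment that changes precedes the conditioning segment, the assimilation is regressive.

regressive place assimilation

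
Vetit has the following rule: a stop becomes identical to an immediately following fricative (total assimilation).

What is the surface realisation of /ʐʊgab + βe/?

/b/ is the segment targeted by the rule; it sits immediately before /β/, so it assimilates completely and surfaces as [β].

[ʐʊgaββe]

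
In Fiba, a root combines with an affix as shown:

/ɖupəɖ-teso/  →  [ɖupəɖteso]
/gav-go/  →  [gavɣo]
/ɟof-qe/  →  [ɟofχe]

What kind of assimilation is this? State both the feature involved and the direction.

Comparing underlying and surface forms, /g/ → [ɣ] is the alternation; the neighbouring /v/ is constant.
The change stop → fricative matches the manner of the preceding /v/, identifying this as manner assimilation.
Place and voice are unchanged, so the assimilation is partial, not total.
The other alternating form patterns the same way: /q/ → [χ] after /f/ (stop → fricative, matching a fricative) — only manner changes, and always toward the preceding segment.
No alternation appears in [ɖupəɖteso]: there the adjacent consonants already agree in manner (/t/ and /ɖ/ are both stops), so this form is consistent with the same rule.
Since the segment that changes follows the conditioning segment, the assimilation is progressive.

progressive manner assimilation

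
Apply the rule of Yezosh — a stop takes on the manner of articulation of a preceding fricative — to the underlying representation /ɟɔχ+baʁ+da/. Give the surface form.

/b/ is a voiced bilabial stop. The preceding trigger /χ/ is a fricative, so /b/ must become a fricative as well.
Changing only its manner to fricative gives [β] — the voiced bilabial fricative.
At the second juncture, /d/ likewise becomes [z] adjacent to /ʁ/.

[ɟɔχβaʁza]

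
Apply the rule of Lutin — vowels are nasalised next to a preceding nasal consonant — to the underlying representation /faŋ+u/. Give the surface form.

[faŋũ]

The vowel /u/ is adjacent to the preceding nasal /ŋ/, so it acquires [+nasal] and surfaces as [ũ].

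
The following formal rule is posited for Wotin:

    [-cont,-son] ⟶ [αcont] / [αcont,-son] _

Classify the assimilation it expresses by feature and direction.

The rule copies [cont] (continuancy) from the environment onto the target stops; since [±cont] encodes the stop/fricative manner contrast, the assimilating dimension is manner.
Since the environment is written before the underscore, the trigger precedes the target; the direction is progressive.

progressive manner assimilation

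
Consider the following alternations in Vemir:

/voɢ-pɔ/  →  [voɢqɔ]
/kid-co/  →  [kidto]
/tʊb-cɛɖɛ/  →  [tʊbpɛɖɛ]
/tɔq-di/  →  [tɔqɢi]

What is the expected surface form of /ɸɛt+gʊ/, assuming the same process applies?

The data show progressive place assimilation: /p/ → [q] after /ɢ/; /c/ → [t] after /d/; /c/ → [p] after /b/; /d/ → [ɢ] after /q/. In each pair only place changes, matching the preceding consonant, while manner and voice stay constant.
/g/ is a voiced velar stop. The preceding trigger /t/ is alveolar, so /g/ must become alveolar as well.
The voiced alveolar stop is [d], so /g/ → [d].

[ɸɛtdʊ]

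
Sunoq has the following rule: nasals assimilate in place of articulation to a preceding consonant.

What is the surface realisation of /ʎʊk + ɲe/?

/ɲ/ is a voiced palatal nasal. The preceding trigger /k/ is velar, so /ɲ/ must become velar as well.
Changing only its place to velar gives [ŋ] — the voiced velar nasal.

[ʎʊkŋe]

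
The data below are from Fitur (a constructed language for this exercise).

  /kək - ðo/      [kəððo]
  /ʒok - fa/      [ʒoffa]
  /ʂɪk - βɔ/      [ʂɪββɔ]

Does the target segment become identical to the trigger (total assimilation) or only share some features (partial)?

Underlying /k/ is realised as [ð] next to /ð/; /ð/ itself does not change.
The output [ð] is identical to the trigger /ð/ — every feature (place, manner, voicing) has been copied — so this is total assimilation.
The remaining alternations confirm this: /k/ → [f] before /f/; /k/ → [β] before /β/ — in each case the output is a copy of the following consonant.

total assimilation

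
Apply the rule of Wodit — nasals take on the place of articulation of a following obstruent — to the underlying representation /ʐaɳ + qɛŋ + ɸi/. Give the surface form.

The rule targets /ɳ/ (voiced retroflex nasal), which sits before the trigger /q/ (uvular).
A voiced uvular nasal is [ɴ], so the surface segment is [ɴ].
At the second juncture, /ŋ/ likewise becomes [m] adjacent to /ɸ/.

[ʐaɴqɛmɸi]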